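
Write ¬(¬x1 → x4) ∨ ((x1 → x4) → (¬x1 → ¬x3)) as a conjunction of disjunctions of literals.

¬(¬x1 → x4) ∨ ((x1 → x4) → (¬x1 → ¬x3))
= ¬(¬¬x1 ∨ x4) ∨ ((x1 → x4) → (¬x1 → ¬x3))   — eliminate →
= ¬(¬¬x1 ∨ x4) ∨ ¬(x1 → x4) ∨ (¬x1 → ¬x3)   — eliminate →
= ¬(¬¬x1 ∨ x4) ∨ ¬(¬x1 ∨ x4) ∨ (¬x1 → ¬x3)   — eliminate →
= ¬(¬¬x1 ∨ x4) ∨ ¬(¬x1 ∨ x4) ∨ ¬¬x1 ∨ ¬x3   — eliminate →
= ¬¬¬x1 ∧ ¬x4 ∨ ¬(¬x1 ∨ x4) ∨ ¬¬x1 ∨ ¬x3   — De Morgan
= ¬x1 ∧ ¬x4 ∨ ¬(¬x1 ∨ x4) ∨ ¬¬x1 ∨ ¬x3   — double negation
= ¬x1 ∧ ¬x4 ∨ ¬¬x1 ∧ ¬x4 ∨ ¬¬x1 ∨ ¬x3   — De Morgan
= ¬x1 ∧ ¬x4 ∨ x1 ∧ ¬x4 ∨ ¬¬x1 ∨ ¬x3   — double negation
= ¬x1 ∧ ¬x4 ∨ x1 ∧ ¬x4 ∨ x1 ∨ ¬x3   — double negation
= (¬x1 ∨ x1 ∨ x1 ∨ ¬x3) ∧ (¬x1 ∨ ¬x4 ∨ x1 ∨ ¬x3) ∧ (¬x4 ∨ x1 ∨ x1 ∨ ¬x3) ∧ (¬x4 ∨ ¬x4 ∨ x1 ∨ ¬x3)   — distribute ∨ over ∧
= ¬x4 ∨ x1 ∨ ¬x3   — simplify

¬x4 ∨ x1 ∨ ¬x3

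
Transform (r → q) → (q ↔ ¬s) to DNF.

(r ∧ ¬q) ∨ (¬q ∧ s) ∨ (¬s ∧ q)

(r → q) → (q ↔ ¬s)
= ¬(r → q) ∨ (q ↔ ¬s)   [eliminate →]
= ¬(¬r ∨ q) ∨ (q ↔ ¬s)   [eliminate →]
= ¬(¬r ∨ q) ∨ ((q → ¬s) ∧ (¬s → q))   [eliminate ↔]
= ¬(¬r ∨ q) ∨ ((¬q ∨ ¬s) ∧ (¬s → q))   [eliminate →]
= ¬(¬r ∨ q) ∨ ((¬q ∨ ¬s) ∧ (¬¬s ∨ q))   [eliminate →]
= (¬¬r ∧ ¬q) ∨ ((¬q ∨ ¬s) ∧ (¬¬s ∨ q))   [De Morgan]
= (r ∧ ¬q) ∨ ((¬q ∨ ¬s) ∧ (¬¬s ∨ q))   [double negation]
= (r ∧ ¬q) ∨ ((¬q ∨ ¬s) ∧ (s ∨ q))   [double negation]
= (r ∧ ¬q) ∨ (¬q ∧ s) ∨ (¬q ∧ q) ∨ (¬s ∧ s) ∨ (¬s ∧ q)   [distribute ∧ over ∨]
= (r ∧ ¬q) ∨ (¬q ∧ s) ∨ (¬s ∧ q)   [simplify]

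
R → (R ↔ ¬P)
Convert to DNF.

R → (R ↔ ¬P)
⇔ ¬R ∨ (R ↔ ¬P)   [eliminate →]
⇔ ¬R ∨ ((R → ¬P) ∧ (¬P → R))   [eliminate ↔]
⇔ ¬R ∨ ((¬R ∨ ¬P) ∧ (¬P → R))   [eliminate →]
⇔ ¬R ∨ ((¬R ∨ ¬P) ∧ (¬¬P ∨ R))   [eliminate →]
⇔ ¬R ∨ ((¬R ∨ ¬P) ∧ (P ∨ R))   [double negation]
⇔ ¬R ∨ (¬R ∧ P) ∨ (¬R ∧ R) ∨ (¬P ∧ P) ∨ (¬P ∧ R)   [distribute ∧ over ∨]
⇔ ¬R ∨ (¬P ∧ R)   [simplify]

¬R ∨ (¬P ∧ R)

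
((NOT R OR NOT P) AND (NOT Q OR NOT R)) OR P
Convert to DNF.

((NOT R OR NOT P) AND (NOT Q OR NOT R)) OR P
⇔ (NOT R AND NOT Q) OR (NOT R AND NOT R) OR (NOT P AND NOT Q) OR (NOT P AND NOT R) OR P   — distribute AND over OR
⇔ NOT R OR (NOT P AND NOT Q) OR P   — simplify

NOT R OR (NOT P AND NOT Q) OR P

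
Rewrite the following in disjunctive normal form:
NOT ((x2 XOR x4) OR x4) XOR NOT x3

NOT ((x2 XOR x4) OR x4) XOR NOT x3
≡ (NOT ((x2 XOR x4) OR x4) AND NOT NOT x3) OR (NOT NOT ((x2 XOR x4) OR x4) AND NOT x3)   [expand XOR]
≡ (NOT ((x2 AND NOT x4) OR (NOT x2 AND x4) OR x4) AND NOT NOT x3) OR (NOT NOT ((x2 XOR x4) OR x4) AND NOT x3)   [expand XOR]
≡ (NOT ((x2 AND NOT x4) OR (NOT x2 AND x4) OR x4) AND NOT NOT x3) OR (NOT NOT ((x2 AND NOT x4) OR (NOT x2 AND x4) OR x4) AND NOT x3)   [expand XOR]
≡ (NOT (x2 AND NOT x4) AND NOT (NOT x2 AND x4) AND NOT x4 AND NOT NOT x3) OR (NOT NOT ((x2 AND NOT x4) OR (NOT x2 AND x4) OR x4) AND NOT x3)   [De Morgan]
≡ ((NOT x2 OR NOT NOT x4) AND NOT (NOT x2 AND x4) AND NOT x4 AND NOT NOT x3) OR (NOT NOT ((x2 AND NOT x4) OR (NOT x2 AND x4) OR x4) AND NOT x3)   [De Morgan]
≡ ((NOT x2 OR x4) AND NOT (NOT x2 AND x4) AND NOT x4 AND NOT NOT x3) OR (NOT NOT ((x2 AND NOT x4) OR (NOT x2 AND x4) OR x4) AND NOT x3)   [double negation]
≡ ((NOT x2 OR x4) AND (NOT NOT x2 OR NOT x4) AND NOT x4 AND NOT NOT x3) OR (NOT NOT ((x2 AND NOT x4) OR (NOT x2 AND x4) OR x4) AND NOT x3)   [De Morgan]
≡ ((NOT x2 OR x4) AND (x2 OR NOT x4) AND NOT x4 AND NOT NOT x3) OR (NOT NOT ((x2 AND NOT x4) OR (NOT x2 AND x4) OR x4) AND NOT x3)   [double negation]
≡ ((NOT x2 OR x4) AND (x2 OR NOT x4) AND NOT x4 AND x3) OR (NOT NOT ((x2 AND NOT x4) OR (NOT x2 AND x4) OR x4) AND NOT x3)   [double negation]
≡ ((NOT x2 OR x4) AND (x2 OR NOT x4) AND NOT x4 AND x3) OR (((x2 AND NOT x4) OR (NOT x2 AND x4) OR x4) AND NOT x3)   [double negation]
≡ (NOT x2 AND x2 AND NOT x4 AND x3) OR (NOT x2 AND NOT x4 AND NOT x4 AND x3) OR (x4 AND x2 AND NOT x4 AND x3) OR (x4 AND NOT x4 AND NOT x4 AND x3) OR (x2 AND NOT x4 AND NOT x3) OR (NOT x2 AND x4 AND NOT x3) OR (x4 AND NOT x3)   [distribute AND over OR]
≡ (NOT x2 AND NOT x4 AND x3) OR (x2 AND NOT x4 AND NOT x3) OR (x4 AND NOT x3)   [simplify]

(NOT x2 AND NOT x4 AND x3) OR (x2 AND NOT x4 AND NOT x3) OR (x4 AND NOT x3)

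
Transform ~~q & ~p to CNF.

~~q & ~p
≡ q & ~p   (double negation)

q & ~p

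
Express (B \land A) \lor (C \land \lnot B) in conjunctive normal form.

(B \lor C) \land (A \lor C) \land (A \lor \lnot B)

(B \land A) \lor (C \land \lnot B)
⇔ (B \lor C) \land (B \lor \lnot B) \land (A \lor C) \land (A \lor \lnot B)   (distribute \lor over \land)
⇔ (B \lor C) \land (A \lor C) \land (A \lor \lnot B)   (simplify)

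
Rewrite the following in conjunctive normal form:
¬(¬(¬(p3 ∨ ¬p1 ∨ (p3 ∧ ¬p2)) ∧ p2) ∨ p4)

¬p3 ∧ p1 ∧ p2 ∧ ¬p4

¬(¬(¬(p3 ∨ ¬p1 ∨ (p3 ∧ ¬p2)) ∧ p2) ∨ p4)
≡ ¬¬(¬(p3 ∨ ¬p1 ∨ (p3 ∧ ¬p2)) ∧ p2) ∧ ¬p4
≡ ¬(p3 ∨ ¬p1 ∨ (p3 ∧ ¬p2)) ∧ p2 ∧ ¬p4
≡ ¬p3 ∧ ¬¬p1 ∧ ¬(p3 ∧ ¬p2) ∧ p2 ∧ ¬p4
≡ ¬p3 ∧ p1 ∧ ¬(p3 ∧ ¬p2) ∧ p2 ∧ ¬p4
≡ ¬p3 ∧ p1 ∧ (¬p3 ∨ ¬¬p2) ∧ p2 ∧ ¬p4
≡ ¬p3 ∧ p1 ∧ (¬p3 ∨ p2) ∧ p2 ∧ ¬p4
≡ ¬p3 ∧ p1 ∧ p2 ∧ ¬p4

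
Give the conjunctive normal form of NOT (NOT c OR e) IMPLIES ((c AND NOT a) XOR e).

NOT c OR e OR NOT a

NOT (NOT c OR e) IMPLIES ((c AND NOT a) XOR e)
⇔ NOT NOT (NOT c OR e) OR ((c AND NOT a) XOR e)   [eliminate IMPLIES]
⇔ NOT NOT (NOT c OR e) OR (((c AND NOT a) OR e) AND NOT (c AND NOT a AND e))   [expand XOR]
⇔ NOT c OR e OR (((c AND NOT a) OR e) AND NOT (c AND NOT a AND e))   [double negation]
⇔ NOT c OR e OR (((c AND NOT a) OR e) AND (NOT c OR NOT NOT a OR NOT e))   [De Morgan]
⇔ NOT c OR e OR (((c AND NOT a) OR e) AND (NOT c OR a OR NOT e))   [double negation]
⇔ (NOT c OR e OR c OR e) AND (NOT c OR e OR NOT a OR e) AND (NOT c OR e OR NOT c OR a OR NOT e)   [distribute OR over AND]
⇔ NOT c OR e OR NOT a   [simplify]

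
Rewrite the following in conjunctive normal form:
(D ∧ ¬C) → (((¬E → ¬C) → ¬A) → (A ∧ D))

(D ∧ ¬C) → (((¬E → ¬C) → ¬A) → (A ∧ D))
= ¬(D ∧ ¬C) ∨ (((¬E → ¬C) → ¬A) → (A ∧ D))
= ¬(D ∧ ¬C) ∨ ¬((¬E → ¬C) → ¬A) ∨ (A ∧ D)
= ¬(D ∧ ¬C) ∨ ¬(¬(¬E → ¬C) ∨ ¬A) ∨ (A ∧ D)
= ¬(D ∧ ¬C) ∨ ¬(¬(¬¬E ∨ ¬C) ∨ ¬A) ∨ (A ∧ D)
= ¬D ∨ ¬¬C ∨ ¬(¬(¬¬E ∨ ¬C) ∨ ¬A) ∨ (A ∧ D)
= ¬D ∨ C ∨ ¬(¬(¬¬E ∨ ¬C) ∨ ¬A) ∨ (A ∧ D)
= ¬D ∨ C ∨ (¬¬(¬¬E ∨ ¬C) ∧ ¬¬A) ∨ (A ∧ D)
= ¬D ∨ C ∨ ((¬¬E ∨ ¬C) ∧ ¬¬A) ∨ (A ∧ D)
= ¬D ∨ C ∨ ((E ∨ ¬C) ∧ ¬¬A) ∨ (A ∧ D)
= ¬D ∨ C ∨ ((E ∨ ¬C) ∧ A) ∨ (A ∧ D)
= (¬D ∨ C ∨ E ∨ ¬C ∨ A) ∧ (¬D ∨ C ∨ E ∨ ¬C ∨ D) ∧ (¬D ∨ C ∨ A ∨ A) ∧ (¬D ∨ C ∨ A ∨ D)
= ¬D ∨ C ∨ A

¬D ∨ C ∨ A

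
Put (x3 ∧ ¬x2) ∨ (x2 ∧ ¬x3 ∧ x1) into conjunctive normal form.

(x3 ∧ ¬x2) ∨ (x2 ∧ ¬x3 ∧ x1)
≡ (x3 ∨ x2) ∧ (x3 ∨ ¬x3) ∧ (x3 ∨ x1) ∧ (¬x2 ∨ x2) ∧ (¬x2 ∨ ¬x3) ∧ (¬x2 ∨ x1)   [distribute ∨ over ∧]
≡ (x3 ∨ x2) ∧ (x3 ∨ x1) ∧ (¬x2 ∨ ¬x3) ∧ (¬x2 ∨ x1)   [simplify]

(x3 ∨ x2) ∧ (x3 ∨ x1) ∧ (¬x2 ∨ ¬x3) ∧ (¬x2 ∨ x1)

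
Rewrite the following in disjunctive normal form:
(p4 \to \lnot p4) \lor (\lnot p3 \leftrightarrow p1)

\lnot p4 \lor p3 \land \lnot p1 \lor p1 \land \lnot p3

(p4 \to \lnot p4) \lor (\lnot p3 \leftrightarrow p1)
≡ \lnot p4 \lor \lnot p4 \lor (\lnot p3 \leftrightarrow p1)
≡ \lnot p4 \lor \lnot p4 \lor (\lnot p3 \to p1) \land (p1 \to \lnot p3)
≡ \lnot p4 \lor \lnot p4 \lor (\lnot \lnot p3 \lor p1) \land (p1 \to \lnot p3)
≡ \lnot p4 \lor \lnot p4 \lor (\lnot \lnot p3 \lor p1) \land (\lnot p1 \lor \lnot p3)
≡ \lnot p4 \lor \lnot p4 \lor (p3 \lor p1) \land (\lnot p1 \lor \lnot p3)
≡ \lnot p4 \lor \lnot p4 \lor p3 \land \lnot p1 \lor p3 \land \lnot p3 \lor p1 \land \lnot p1 \lor p1 \land \lnot p3
≡ \lnot p4 \lor p3 \land \lnot p1 \lor p1 \land \lnot p3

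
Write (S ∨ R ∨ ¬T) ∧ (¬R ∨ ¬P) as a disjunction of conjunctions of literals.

(S ∧ ¬R) ∨ (S ∧ ¬P) ∨ (R ∧ ¬P) ∨ (¬T ∧ ¬R) ∨ (¬T ∧ ¬P)

(S ∨ R ∨ ¬T) ∧ (¬R ∨ ¬P)
= (S ∧ ¬R) ∨ (S ∧ ¬P) ∨ (R ∧ ¬R) ∨ (R ∧ ¬P) ∨ (¬T ∧ ¬R) ∨ (¬T ∧ ¬P)   — distribute ∧ over ∨
= (S ∧ ¬R) ∨ (S ∧ ¬P) ∨ (R ∧ ¬P) ∨ (¬T ∧ ¬R) ∨ (¬T ∧ ¬P)   — simplify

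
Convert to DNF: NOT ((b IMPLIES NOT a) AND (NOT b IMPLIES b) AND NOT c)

(b AND a) OR NOT b OR c

NOT ((b IMPLIES NOT a) AND (NOT b IMPLIES b) AND NOT c)
≡ NOT ((NOT b OR NOT a) AND (NOT b IMPLIES b) AND NOT c)
≡ NOT ((NOT b OR NOT a) AND (NOT NOT b OR b) AND NOT c)
≡ NOT (NOT b OR NOT a) OR NOT (NOT NOT b OR b) OR NOT NOT c
≡ (NOT NOT b AND NOT NOT a) OR NOT (NOT NOT b OR b) OR NOT NOT c
≡ (b AND NOT NOT a) OR NOT (NOT NOT b OR b) OR NOT NOT c
≡ (b AND a) OR NOT (NOT NOT b OR b) OR NOT NOT c
≡ (b AND a) OR (NOT NOT NOT b AND NOT b) OR NOT NOT c
≡ (b AND a) OR (NOT b AND NOT b) OR NOT NOT c
≡ (b AND a) OR (NOT b AND NOT b) OR c
≡ (b AND a) OR NOT b OR c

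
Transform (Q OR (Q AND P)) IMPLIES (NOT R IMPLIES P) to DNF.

(Q OR (Q AND P)) IMPLIES (NOT R IMPLIES P)
= NOT (Q OR (Q AND P)) OR (NOT R IMPLIES P)   (eliminate IMPLIES)
= NOT (Q OR (Q AND P)) OR NOT NOT R OR P   (eliminate IMPLIES)
= (NOT Q AND NOT (Q AND P)) OR NOT NOT R OR P   (De Morgan)
= (NOT Q AND (NOT Q OR NOT P)) OR NOT NOT R OR P   (De Morgan)
= (NOT Q AND (NOT Q OR NOT P)) OR R OR P   (double negation)
= (NOT Q AND NOT Q) OR (NOT Q AND NOT P) OR R OR P   (distribute AND over OR)
= NOT Q OR R OR P   (simplify)

NOT Q OR R OR P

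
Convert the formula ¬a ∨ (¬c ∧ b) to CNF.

(¬a ∨ ¬c) ∧ (¬a ∨ b)

¬a ∨ (¬c ∧ b)
= (¬a ∨ ¬c) ∧ (¬a ∨ b)   (distribute ∨ over ∧)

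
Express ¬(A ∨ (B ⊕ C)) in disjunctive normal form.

(¬A ∧ ¬B ∧ ¬C) ∨ (¬A ∧ C ∧ B)

¬(A ∨ (B ⊕ C))
⇔ ¬(A ∨ (B ∧ ¬C) ∨ (¬B ∧ C))   (expand ⊕)
⇔ ¬A ∧ ¬(B ∧ ¬C) ∧ ¬(¬B ∧ C)   (De Morgan)
⇔ ¬A ∧ (¬B ∨ ¬¬C) ∧ ¬(¬B ∧ C)   (De Morgan)
⇔ ¬A ∧ (¬B ∨ C) ∧ ¬(¬B ∧ C)   (double negation)
⇔ ¬A ∧ (¬B ∨ C) ∧ (¬¬B ∨ ¬C)   (De Morgan)
⇔ ¬A ∧ (¬B ∨ C) ∧ (B ∨ ¬C)   (double negation)
⇔ (¬A ∧ ¬B ∧ B) ∨ (¬A ∧ ¬B ∧ ¬C) ∨ (¬A ∧ C ∧ B) ∨ (¬A ∧ C ∧ ¬C)   (distribute ∧ over ∨)
⇔ (¬A ∧ ¬B ∧ ¬C) ∨ (¬A ∧ C ∧ B)   (simplify)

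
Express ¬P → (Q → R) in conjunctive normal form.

P ∨ ¬Q ∨ R

¬P → (Q → R)
⇔ ¬¬P ∨ (Q → R)   [eliminate →]
⇔ ¬¬P ∨ ¬Q ∨ R   [eliminate →]
⇔ P ∨ ¬Q ∨ R   [double negation]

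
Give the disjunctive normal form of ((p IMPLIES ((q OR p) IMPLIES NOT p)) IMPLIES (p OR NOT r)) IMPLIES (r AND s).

(NOT p AND r) OR (r AND s)

((p IMPLIES ((q OR p) IMPLIES NOT p)) IMPLIES (p OR NOT r)) IMPLIES (r AND s)
≡ NOT ((p IMPLIES ((q OR p) IMPLIES NOT p)) IMPLIES (p OR NOT r)) OR (r AND s)   (eliminate IMPLIES)
≡ NOT (NOT (p IMPLIES ((q OR p) IMPLIES NOT p)) OR p OR NOT r) OR (r AND s)   (eliminate IMPLIES)
≡ NOT (NOT (NOT p OR ((q OR p) IMPLIES NOT p)) OR p OR NOT r) OR (r AND s)   (eliminate IMPLIES)
≡ NOT (NOT (NOT p OR NOT (q OR p) OR NOT p) OR p OR NOT r) OR (r AND s)   (eliminate IMPLIES)
≡ (NOT NOT (NOT p OR NOT (q OR p) OR NOT p) AND NOT p AND NOT NOT r) OR (r AND s)   (De Morgan)
≡ ((NOT p OR NOT (q OR p) OR NOT p) AND NOT p AND NOT NOT r) OR (r AND s)   (double negation)
≡ ((NOT p OR (NOT q AND NOT p) OR NOT p) AND NOT p AND NOT NOT r) OR (r AND s)   (De Morgan)
≡ ((NOT p OR (NOT q AND NOT p) OR NOT p) AND NOT p AND r) OR (r AND s)   (double negation)
≡ (NOT p AND NOT p AND r) OR (NOT q AND NOT p AND NOT p AND r) OR (NOT p AND NOT p AND r) OR (r AND s)   (distribute AND over OR)
≡ (NOT p AND r) OR (r AND s)   (simplify)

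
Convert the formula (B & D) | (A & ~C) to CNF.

(B | A) & (B | ~C) & (D | A) & (D | ~C)

(B & D) | (A & ~C)
⇔ (B | A) & (B | ~C) & (D | A) & (D | ~C)   [distribute | over &]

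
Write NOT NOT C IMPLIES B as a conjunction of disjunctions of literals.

NOT NOT C IMPLIES B
≡ NOT NOT NOT C OR B   [eliminate IMPLIES]
≡ NOT C OR B   [double negation]

NOT C OR B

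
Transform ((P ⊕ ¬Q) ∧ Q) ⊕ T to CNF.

((P ⊕ ¬Q) ∧ Q) ⊕ T
⇔ (((P ⊕ ¬Q) ∧ Q) ∨ T) ∧ ¬((P ⊕ ¬Q) ∧ Q ∧ T)   — expand ⊕
⇔ (((P ∨ ¬Q) ∧ ¬(P ∧ ¬Q) ∧ Q) ∨ T) ∧ ¬((P ⊕ ¬Q) ∧ Q ∧ T)   — expand ⊕
⇔ (((P ∨ ¬Q) ∧ ¬(P ∧ ¬Q) ∧ Q) ∨ T) ∧ ¬((P ∨ ¬Q) ∧ ¬(P ∧ ¬Q) ∧ Q ∧ T)   — expand ⊕
⇔ (((P ∨ ¬Q) ∧ (¬P ∨ ¬¬Q) ∧ Q) ∨ T) ∧ ¬((P ∨ ¬Q) ∧ ¬(P ∧ ¬Q) ∧ Q ∧ T)   — De Morgan
⇔ (((P ∨ ¬Q) ∧ (¬P ∨ Q) ∧ Q) ∨ T) ∧ ¬((P ∨ ¬Q) ∧ ¬(P ∧ ¬Q) ∧ Q ∧ T)   — double negation
⇔ (((P ∨ ¬Q) ∧ (¬P ∨ Q) ∧ Q) ∨ T) ∧ (¬(P ∨ ¬Q) ∨ ¬¬(P ∧ ¬Q) ∨ ¬Q ∨ ¬T)   — De Morgan
⇔ (((P ∨ ¬Q) ∧ (¬P ∨ Q) ∧ Q) ∨ T) ∧ ((¬P ∧ ¬¬Q) ∨ ¬¬(P ∧ ¬Q) ∨ ¬Q ∨ ¬T)   — De Morgan
⇔ (((P ∨ ¬Q) ∧ (¬P ∨ Q) ∧ Q) ∨ T) ∧ ((¬P ∧ Q) ∨ ¬¬(P ∧ ¬Q) ∨ ¬Q ∨ ¬T)   — double negation
⇔ (((P ∨ ¬Q) ∧ (¬P ∨ Q) ∧ Q) ∨ T) ∧ ((¬P ∧ Q) ∨ (P ∧ ¬Q) ∨ ¬Q ∨ ¬T)   — double negation
⇔ (P ∨ ¬Q ∨ T) ∧ (¬P ∨ Q ∨ T) ∧ (Q ∨ T) ∧ (¬P ∨ P ∨ ¬Q ∨ ¬T) ∧ (¬P ∨ ¬Q ∨ ¬Q ∨ ¬T) ∧ (Q ∨ P ∨ ¬Q ∨ ¬T) ∧ (Q ∨ ¬Q ∨ ¬Q ∨ ¬T)   — distribute ∨ over ∧
⇔ (P ∨ ¬Q ∨ T) ∧ (Q ∨ T) ∧ (¬P ∨ ¬Q ∨ ¬T)   — simplify

(P ∨ ¬Q ∨ T) ∧ (Q ∨ T) ∧ (¬P ∨ ¬Q ∨ ¬T)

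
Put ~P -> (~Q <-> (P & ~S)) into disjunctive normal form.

~P -> (~Q <-> (P & ~S))
⇔ ~~P | (~Q <-> (P & ~S))
⇔ ~~P | ((~Q -> (P & ~S)) & ((P & ~S) -> ~Q))
⇔ ~~P | ((~~Q | (P & ~S)) & ((P & ~S) -> ~Q))
⇔ ~~P | ((~~Q | (P & ~S)) & (~(P & ~S) | ~Q))
⇔ P | ((~~Q | (P & ~S)) & (~(P & ~S) | ~Q))
⇔ P | ((Q | (P & ~S)) & (~(P & ~S) | ~Q))
⇔ P | ((Q | (P & ~S)) & (~P | ~~S | ~Q))
⇔ P | ((Q | (P & ~S)) & (~P | S | ~Q))
⇔ P | (Q & ~P) | (Q & S) | (Q & ~Q) | (P & ~S & ~P) | (P & ~S & S) | (P & ~S & ~Q)
⇔ P | (Q & ~P) | (Q & S)

P | (Q & ~P) | (Q & S)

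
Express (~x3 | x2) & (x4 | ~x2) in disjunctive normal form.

(~x3 | x2) & (x4 | ~x2)
= (~x3 & x4) | (~x3 & ~x2) | (x2 & x4) | (x2 & ~x2)   [distribute & over |]
= (~x3 & x4) | (~x3 & ~x2) | (x2 & x4)   [simplify]

(~x3 & x4) | (~x3 & ~x2) | (x2 & x4)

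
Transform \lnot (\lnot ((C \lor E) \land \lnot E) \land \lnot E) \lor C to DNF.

E \lor C

\lnot (\lnot ((C \lor E) \land \lnot E) \land \lnot E) \lor C
≡ \lnot \lnot ((C \lor E) \land \lnot E) \lor \lnot \lnot E \lor C   — De Morgan
≡ ((C \lor E) \land \lnot E) \lor \lnot \lnot E \lor C   — double negation
≡ ((C \lor E) \land \lnot E) \lor E \lor C   — double negation
≡ (C \land \lnot E) \lor (E \land \lnot E) \lor E \lor C   — distribute \land over \lor
≡ E \lor C   — simplify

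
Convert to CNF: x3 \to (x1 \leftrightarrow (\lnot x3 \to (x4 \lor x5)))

x3 \to (x1 \leftrightarrow (\lnot x3 \to (x4 \lor x5)))
= \lnot x3 \lor (x1 \leftrightarrow (\lnot x3 \to (x4 \lor x5)))   [eliminate \to]
= \lnot x3 \lor ((x1 \to (\lnot x3 \to (x4 \lor x5))) \land ((\lnot x3 \to (x4 \lor x5)) \to x1))   [eliminate \leftrightarrow]
= \lnot x3 \lor ((\lnot x1 \lor (\lnot x3 \to (x4 \lor x5))) \land ((\lnot x3 \to (x4 \lor x5)) \to x1))   [eliminate \to]
= \lnot x3 \lor ((\lnot x1 \lor \lnot \lnot x3 \lor x4 \lor x5) \land ((\lnot x3 \to (x4 \lor x5)) \to x1))   [eliminate \to]
= \lnot x3 \lor ((\lnot x1 \lor \lnot \lnot x3 \lor x4 \lor x5) \land (\lnot (\lnot x3 \to (x4 \lor x5)) \lor x1))   [eliminate \to]
= \lnot x3 \lor ((\lnot x1 \lor \lnot \lnot x3 \lor x4 \lor x5) \land (\lnot (\lnot \lnot x3 \lor x4 \lor x5) \lor x1))   [eliminate \to]
= \lnot x3 \lor ((\lnot x1 \lor x3 \lor x4 \lor x5) \land (\lnot (\lnot \lnot x3 \lor x4 \lor x5) \lor x1))   [double negation]
= \lnot x3 \lor ((\lnot x1 \lor x3 \lor x4 \lor x5) \land ((\lnot \lnot \lnot x3 \land \lnot x4 \land \lnot x5) \lor x1))   [De Morgan]
= \lnot x3 \lor ((\lnot x1 \lor x3 \lor x4 \lor x5) \land ((\lnot x3 \land \lnot x4 \land \lnot x5) \lor x1))   [double negation]
= (\lnot x3 \lor \lnot x1 \lor x3 \lor x4 \lor x5) \land (\lnot x3 \lor \lnot x3 \lor x1) \land (\lnot x3 \lor \lnot x4 \lor x1) \land (\lnot x3 \lor \lnot x5 \lor x1)   [distribute \lor over \land]
= \lnot x3 \lor x1   [simplify]

\lnot x3 \lor x1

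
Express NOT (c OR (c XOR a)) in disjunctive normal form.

NOT c AND NOT a

NOT (c OR (c XOR a))
≡ NOT (c OR (c AND NOT a) OR (NOT c AND a))   [expand XOR]
≡ NOT c AND NOT (c AND NOT a) AND NOT (NOT c AND a)   [De Morgan]
≡ NOT c AND (NOT c OR NOT NOT a) AND NOT (NOT c AND a)   [De Morgan]
≡ NOT c AND (NOT c OR a) AND NOT (NOT c AND a)   [double negation]
≡ NOT c AND (NOT c OR a) AND (NOT NOT c OR NOT a)   [De Morgan]
≡ NOT c AND (NOT c OR a) AND (c OR NOT a)   [double negation]
≡ (NOT c AND NOT c AND c) OR (NOT c AND NOT c AND NOT a) OR (NOT c AND a AND c) OR (NOT c AND a AND NOT a)   [distribute AND over OR]
≡ NOT c AND NOT a   [simplify]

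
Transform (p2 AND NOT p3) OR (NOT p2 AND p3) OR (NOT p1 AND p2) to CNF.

(p2 OR p3) AND (NOT p3 OR NOT p2 OR NOT p1)

(p2 AND NOT p3) OR (NOT p2 AND p3) OR (NOT p1 AND p2)
= (p2 OR NOT p2 OR NOT p1) AND (p2 OR NOT p2 OR p2) AND (p2 OR p3 OR NOT p1) AND (p2 OR p3 OR p2) AND (NOT p3 OR NOT p2 OR NOT p1) AND (NOT p3 OR NOT p2 OR p2) AND (NOT p3 OR p3 OR NOT p1) AND (NOT p3 OR p3 OR p2)   [distribute OR over AND]
= (p2 OR p3) AND (NOT p3 OR NOT p2 OR NOT p1)   [simplify]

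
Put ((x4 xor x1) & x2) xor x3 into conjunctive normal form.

((x4 xor x1) & x2) xor x3
⇔ (((x4 xor x1) & x2) | x3) & ~((x4 xor x1) & x2 & x3)   (expand xor)
⇔ (((x4 | x1) & ~(x4 & x1) & x2) | x3) & ~((x4 xor x1) & x2 & x3)   (expand xor)
⇔ (((x4 | x1) & ~(x4 & x1) & x2) | x3) & ~((x4 | x1) & ~(x4 & x1) & x2 & x3)   (expand xor)
⇔ (((x4 | x1) & (~x4 | ~x1) & x2) | x3) & ~((x4 | x1) & ~(x4 & x1) & x2 & x3)   (De Morgan)
⇔ (((x4 | x1) & (~x4 | ~x1) & x2) | x3) & (~(x4 | x1) | ~~(x4 & x1) | ~x2 | ~x3)   (De Morgan)
⇔ (((x4 | x1) & (~x4 | ~x1) & x2) | x3) & ((~x4 & ~x1) | ~~(x4 & x1) | ~x2 | ~x3)   (De Morgan)
⇔ (((x4 | x1) & (~x4 | ~x1) & x2) | x3) & ((~x4 & ~x1) | (x4 & x1) | ~x2 | ~x3)   (double negation)
⇔ (x4 | x1 | x3) & (~x4 | ~x1 | x3) & (x2 | x3) & (~x4 | x4 | ~x2 | ~x3) & (~x4 | x1 | ~x2 | ~x3) & (~x1 | x4 | ~x2 | ~x3) & (~x1 | x1 | ~x2 | ~x3)   (distribute | over &)
⇔ (x4 | x1 | x3) & (~x4 | ~x1 | x3) & (x2 | x3) & (~x4 | x1 | ~x2 | ~x3) & (~x1 | x4 | ~x2 | ~x3)   (simplify)

(x4 | x1 | x3) & (~x4 | ~x1 | x3) & (x2 | x3) & (~x4 | x1 | ~x2 | ~x3) & (~x1 | x4 | ~x2 | ~x3)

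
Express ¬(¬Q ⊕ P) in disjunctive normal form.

(Q ∧ ¬P) ∨ (P ∧ ¬Q)

¬(¬Q ⊕ P)
= ¬((¬Q ∧ ¬P) ∨ (¬¬Q ∧ P))   [expand ⊕]
= ¬(¬Q ∧ ¬P) ∧ ¬(¬¬Q ∧ P)   [De Morgan]
= (¬¬Q ∨ ¬¬P) ∧ ¬(¬¬Q ∧ P)   [De Morgan]
= (Q ∨ ¬¬P) ∧ ¬(¬¬Q ∧ P)   [double negation]
= (Q ∨ P) ∧ ¬(¬¬Q ∧ P)   [double negation]
= (Q ∨ P) ∧ (¬¬¬Q ∨ ¬P)   [De Morgan]
= (Q ∨ P) ∧ (¬Q ∨ ¬P)   [double negation]
= (Q ∧ ¬Q) ∨ (Q ∧ ¬P) ∨ (P ∧ ¬Q) ∨ (P ∧ ¬P)   [distribute ∧ over ∨]
= (Q ∧ ¬P) ∨ (P ∧ ¬Q)   [simplify]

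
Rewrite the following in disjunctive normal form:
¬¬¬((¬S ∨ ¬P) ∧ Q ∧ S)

¬¬¬((¬S ∨ ¬P) ∧ Q ∧ S)
≡ ¬((¬S ∨ ¬P) ∧ Q ∧ S)   [double negation]
≡ ¬(¬S ∨ ¬P) ∨ ¬Q ∨ ¬S   [De Morgan]
≡ (¬¬S ∧ ¬¬P) ∨ ¬Q ∨ ¬S   [De Morgan]
≡ (S ∧ ¬¬P) ∨ ¬Q ∨ ¬S   [double negation]
≡ (S ∧ P) ∨ ¬Q ∨ ¬S   [double negation]

(S ∧ P) ∨ ¬Q ∨ ¬S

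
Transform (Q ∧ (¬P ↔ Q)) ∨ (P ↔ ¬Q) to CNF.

(Q ∨ P) ∧ (¬Q ∨ ¬P)

(Q ∧ (¬P ↔ Q)) ∨ (P ↔ ¬Q)
≡ (Q ∧ (¬P → Q) ∧ (Q → ¬P)) ∨ (P ↔ ¬Q)   [eliminate ↔]
≡ (Q ∧ (¬¬P ∨ Q) ∧ (Q → ¬P)) ∨ (P ↔ ¬Q)   [eliminate →]
≡ (Q ∧ (¬¬P ∨ Q) ∧ (¬Q ∨ ¬P)) ∨ (P ↔ ¬Q)   [eliminate →]
≡ (Q ∧ (¬¬P ∨ Q) ∧ (¬Q ∨ ¬P)) ∨ ((P → ¬Q) ∧ (¬Q → P))   [eliminate ↔]
≡ (Q ∧ (¬¬P ∨ Q) ∧ (¬Q ∨ ¬P)) ∨ ((¬P ∨ ¬Q) ∧ (¬Q → P))   [eliminate →]
≡ (Q ∧ (¬¬P ∨ Q) ∧ (¬Q ∨ ¬P)) ∨ ((¬P ∨ ¬Q) ∧ (¬¬Q ∨ P))   [eliminate →]
≡ (Q ∧ (P ∨ Q) ∧ (¬Q ∨ ¬P)) ∨ ((¬P ∨ ¬Q) ∧ (¬¬Q ∨ P))   [double negation]
≡ (Q ∧ (P ∨ Q) ∧ (¬Q ∨ ¬P)) ∨ ((¬P ∨ ¬Q) ∧ (Q ∨ P))   [double negation]
≡ (Q ∨ ¬P ∨ ¬Q) ∧ (Q ∨ Q ∨ P) ∧ (P ∨ Q ∨ ¬P ∨ ¬Q) ∧ (P ∨ Q ∨ Q ∨ P) ∧ (¬Q ∨ ¬P ∨ ¬P ∨ ¬Q) ∧ (¬Q ∨ ¬P ∨ Q ∨ P)   [distribute ∨ over ∧]
≡ (Q ∨ P) ∧ (¬Q ∨ ¬P)   [simplify]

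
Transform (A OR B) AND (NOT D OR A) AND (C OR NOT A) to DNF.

(A AND C) OR (B AND NOT D AND C) OR (B AND NOT D AND NOT A)

(A OR B) AND (NOT D OR A) AND (C OR NOT A)
≡ (A AND NOT D AND C) OR (A AND NOT D AND NOT A) OR (A AND A AND C) OR (A AND A AND NOT A) OR (B AND NOT D AND C) OR (B AND NOT D AND NOT A) OR (B AND A AND C) OR (B AND A AND NOT A)   (distribute AND over OR)
≡ (A AND C) OR (B AND NOT D AND C) OR (B AND NOT D AND NOT A)   (simplify)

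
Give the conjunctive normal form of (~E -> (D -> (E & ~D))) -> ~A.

(~E | ~A) & (D | ~A)

(~E -> (D -> (E & ~D))) -> ~A
≡ ~(~E -> (D -> (E & ~D))) | ~A
≡ ~(~~E | (D -> (E & ~D))) | ~A
≡ ~(~~E | ~D | (E & ~D)) | ~A
≡ (~~~E & ~~D & ~(E & ~D)) | ~A
≡ (~E & ~~D & ~(E & ~D)) | ~A
≡ (~E & D & ~(E & ~D)) | ~A
≡ (~E & D & (~E | ~~D)) | ~A
≡ (~E & D & (~E | D)) | ~A
≡ (~E | ~A) & (D | ~A) & (~E | D | ~A)
≡ (~E | ~A) & (D | ~A)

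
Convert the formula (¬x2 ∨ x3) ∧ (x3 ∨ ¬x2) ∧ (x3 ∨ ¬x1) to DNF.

(¬x2 ∨ x3) ∧ (x3 ∨ ¬x2) ∧ (x3 ∨ ¬x1)
⇔ (¬x2 ∧ x3 ∧ x3) ∨ (¬x2 ∧ x3 ∧ ¬x1) ∨ (¬x2 ∧ ¬x2 ∧ x3) ∨ (¬x2 ∧ ¬x2 ∧ ¬x1) ∨ (x3 ∧ x3 ∧ x3) ∨ (x3 ∧ x3 ∧ ¬x1) ∨ (x3 ∧ ¬x2 ∧ x3) ∨ (x3 ∧ ¬x2 ∧ ¬x1)   [distribute ∧ over ∨]
⇔ (¬x2 ∧ ¬x1) ∨ x3   [simplify]

(¬x2 ∧ ¬x1) ∨ x3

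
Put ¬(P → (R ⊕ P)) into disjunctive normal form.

P ∧ R

¬(P → (R ⊕ P))
≡ ¬(¬P ∨ (R ⊕ P))   [eliminate →]
≡ ¬(¬P ∨ (R ∧ ¬P) ∨ (¬R ∧ P))   [expand ⊕]
≡ ¬¬P ∧ ¬(R ∧ ¬P) ∧ ¬(¬R ∧ P)   [De Morgan]
≡ P ∧ ¬(R ∧ ¬P) ∧ ¬(¬R ∧ P)   [double negation]
≡ P ∧ (¬R ∨ ¬¬P) ∧ ¬(¬R ∧ P)   [De Morgan]
≡ P ∧ (¬R ∨ P) ∧ ¬(¬R ∧ P)   [double negation]
≡ P ∧ (¬R ∨ P) ∧ (¬¬R ∨ ¬P)   [De Morgan]
≡ P ∧ (¬R ∨ P) ∧ (R ∨ ¬P)   [double negation]
≡ (P ∧ ¬R ∧ R) ∨ (P ∧ ¬R ∧ ¬P) ∨ (P ∧ P ∧ R) ∨ (P ∧ P ∧ ¬P)   [distribute ∧ over ∨]
≡ P ∧ R   [simplify]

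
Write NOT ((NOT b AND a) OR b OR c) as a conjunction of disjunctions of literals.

NOT ((NOT b AND a) OR b OR c)
= NOT (NOT b AND a) AND NOT b AND NOT c
= (NOT NOT b OR NOT a) AND NOT b AND NOT c
= (b OR NOT a) AND NOT b AND NOT c

(b OR NOT a) AND NOT b AND NOT c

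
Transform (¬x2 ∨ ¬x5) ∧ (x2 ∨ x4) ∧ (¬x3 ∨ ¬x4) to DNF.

(¬x2 ∨ ¬x5) ∧ (x2 ∨ x4) ∧ (¬x3 ∨ ¬x4)
⇔ (¬x2 ∧ x2 ∧ ¬x3) ∨ (¬x2 ∧ x2 ∧ ¬x4) ∨ (¬x2 ∧ x4 ∧ ¬x3) ∨ (¬x2 ∧ x4 ∧ ¬x4) ∨ (¬x5 ∧ x2 ∧ ¬x3) ∨ (¬x5 ∧ x2 ∧ ¬x4) ∨ (¬x5 ∧ x4 ∧ ¬x3) ∨ (¬x5 ∧ x4 ∧ ¬x4)   (distribute ∧ over ∨)
⇔ (¬x2 ∧ x4 ∧ ¬x3) ∨ (¬x5 ∧ x2 ∧ ¬x3) ∨ (¬x5 ∧ x2 ∧ ¬x4) ∨ (¬x5 ∧ x4 ∧ ¬x3)   (simplify)

(¬x2 ∧ x4 ∧ ¬x3) ∨ (¬x5 ∧ x2 ∧ ¬x3) ∨ (¬x5 ∧ x2 ∧ ¬x4) ∨ (¬x5 ∧ x4 ∧ ¬x3)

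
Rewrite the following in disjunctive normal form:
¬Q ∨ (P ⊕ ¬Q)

¬Q ∨ (P ⊕ ¬Q)
= ¬Q ∨ P ∧ ¬¬Q ∨ ¬P ∧ ¬Q   — expand ⊕
= ¬Q ∨ P ∧ Q ∨ ¬P ∧ ¬Q   — double negation
= ¬Q ∨ P ∧ Q   — simplify

¬Q ∨ P ∧ Q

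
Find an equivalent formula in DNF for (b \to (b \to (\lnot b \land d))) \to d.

b \lor d

(b \to (b \to (\lnot b \land d))) \to d
≡ \lnot (b \to (b \to (\lnot b \land d))) \lor d   [eliminate \to]
≡ \lnot (\lnot b \lor (b \to (\lnot b \land d))) \lor d   [eliminate \to]
≡ \lnot (\lnot b \lor \lnot b \lor (\lnot b \land d)) \lor d   [eliminate \to]
≡ (\lnot \lnot b \land \lnot \lnot b \land \lnot (\lnot b \land d)) \lor d   [De Morgan]
≡ (b \land \lnot \lnot b \land \lnot (\lnot b \land d)) \lor d   [double negation]
≡ (b \land b \land \lnot (\lnot b \land d)) \lor d   [double negation]
≡ (b \land b \land (\lnot \lnot b \lor \lnot d)) \lor d   [De Morgan]
≡ (b \land b \land (b \lor \lnot d)) \lor d   [double negation]
≡ (b \land b \land b) \lor (b \land b \land \lnot d) \lor d   [distribute \land over \lor]
≡ b \lor d   [simplify]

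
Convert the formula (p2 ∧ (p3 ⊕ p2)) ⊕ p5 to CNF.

(p2 ∧ (p3 ⊕ p2)) ⊕ p5
≡ ((p2 ∧ (p3 ⊕ p2)) ∨ p5) ∧ ¬(p2 ∧ (p3 ⊕ p2) ∧ p5)   [expand ⊕]
≡ ((p2 ∧ (p3 ∨ p2) ∧ ¬(p3 ∧ p2)) ∨ p5) ∧ ¬(p2 ∧ (p3 ⊕ p2) ∧ p5)   [expand ⊕]
≡ ((p2 ∧ (p3 ∨ p2) ∧ ¬(p3 ∧ p2)) ∨ p5) ∧ ¬(p2 ∧ (p3 ∨ p2) ∧ ¬(p3 ∧ p2) ∧ p5)   [expand ⊕]
≡ ((p2 ∧ (p3 ∨ p2) ∧ (¬p3 ∨ ¬p2)) ∨ p5) ∧ ¬(p2 ∧ (p3 ∨ p2) ∧ ¬(p3 ∧ p2) ∧ p5)   [De Morgan]
≡ ((p2 ∧ (p3 ∨ p2) ∧ (¬p3 ∨ ¬p2)) ∨ p5) ∧ (¬p2 ∨ ¬(p3 ∨ p2) ∨ ¬¬(p3 ∧ p2) ∨ ¬p5)   [De Morgan]
≡ ((p2 ∧ (p3 ∨ p2) ∧ (¬p3 ∨ ¬p2)) ∨ p5) ∧ (¬p2 ∨ (¬p3 ∧ ¬p2) ∨ ¬¬(p3 ∧ p2) ∨ ¬p5)   [De Morgan]
≡ ((p2 ∧ (p3 ∨ p2) ∧ (¬p3 ∨ ¬p2)) ∨ p5) ∧ (¬p2 ∨ (¬p3 ∧ ¬p2) ∨ (p3 ∧ p2) ∨ ¬p5)   [double negation]
≡ (p2 ∨ p5) ∧ (p3 ∨ p2 ∨ p5) ∧ (¬p3 ∨ ¬p2 ∨ p5) ∧ (¬p2 ∨ ¬p3 ∨ p3 ∨ ¬p5) ∧ (¬p2 ∨ ¬p3 ∨ p2 ∨ ¬p5) ∧ (¬p2 ∨ ¬p2 ∨ p3 ∨ ¬p5) ∧ (¬p2 ∨ ¬p2 ∨ p2 ∨ ¬p5)   [distribute ∨ over ∧]
≡ (p2 ∨ p5) ∧ (¬p3 ∨ ¬p2 ∨ p5) ∧ (¬p2 ∨ p3 ∨ ¬p5)   [simplify]

(p2 ∨ p5) ∧ (¬p3 ∨ ¬p2 ∨ p5) ∧ (¬p2 ∨ p3 ∨ ¬p5)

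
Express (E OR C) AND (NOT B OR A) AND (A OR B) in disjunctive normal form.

(E AND A) OR (C AND A)

(E OR C) AND (NOT B OR A) AND (A OR B)
⇔ (E AND NOT B AND A) OR (E AND NOT B AND B) OR (E AND A AND A) OR (E AND A AND B) OR (C AND NOT B AND A) OR (C AND NOT B AND B) OR (C AND A AND A) OR (C AND A AND B)   [distribute AND over OR]
⇔ (E AND A) OR (C AND A)   [simplify]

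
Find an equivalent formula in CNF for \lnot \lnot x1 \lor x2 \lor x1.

\lnot \lnot x1 \lor x2 \lor x1
⇔ x1 \lor x2 \lor x1   [double negation]
⇔ x1 \lor x2   [simplify]

x1 \lor x2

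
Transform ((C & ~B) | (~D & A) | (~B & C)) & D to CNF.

(C | ~D) & (C | A) & (~B | ~D) & (~B | A) & D

((C & ~B) | (~D & A) | (~B & C)) & D
= (C | ~D | ~B) & (C | ~D | C) & (C | A | ~B) & (C | A | C) & (~B | ~D | ~B) & (~B | ~D | C) & (~B | A | ~B) & (~B | A | C) & D   [distribute | over &]
= (C | ~D) & (C | A) & (~B | ~D) & (~B | A) & D   [simplify]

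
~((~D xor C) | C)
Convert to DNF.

~((~D xor C) | C)
= ~((~D & ~C) | (~~D & C) | C)   — expand xor
= ~(~D & ~C) & ~(~~D & C) & ~C   — De Morgan
= (~~D | ~~C) & ~(~~D & C) & ~C   — De Morgan
= (D | ~~C) & ~(~~D & C) & ~C   — double negation
= (D | C) & ~(~~D & C) & ~C   — double negation
= (D | C) & (~~~D | ~C) & ~C   — De Morgan
= (D | C) & (~D | ~C) & ~C   — double negation
= (D & ~D & ~C) | (D & ~C & ~C) | (C & ~D & ~C) | (C & ~C & ~C)   — distribute & over |
= D & ~C   — simplify

D & ~C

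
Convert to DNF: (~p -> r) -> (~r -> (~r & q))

(~p & ~r) | r | (~r & q)

(~p -> r) -> (~r -> (~r & q))
≡ ~(~p -> r) | (~r -> (~r & q))
≡ ~(~~p | r) | (~r -> (~r & q))
≡ ~(~~p | r) | ~~r | (~r & q)
≡ (~~~p & ~r) | ~~r | (~r & q)
≡ (~p & ~r) | ~~r | (~r & q)
≡ (~p & ~r) | r | (~r & q)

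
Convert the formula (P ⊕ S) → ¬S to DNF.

(P ⊕ S) → ¬S
≡ ¬(P ⊕ S) ∨ ¬S   (eliminate →)
≡ ¬((P ∧ ¬S) ∨ (¬P ∧ S)) ∨ ¬S   (expand ⊕)
≡ (¬(P ∧ ¬S) ∧ ¬(¬P ∧ S)) ∨ ¬S   (De Morgan)
≡ ((¬P ∨ ¬¬S) ∧ ¬(¬P ∧ S)) ∨ ¬S   (De Morgan)
≡ ((¬P ∨ S) ∧ ¬(¬P ∧ S)) ∨ ¬S   (double negation)
≡ ((¬P ∨ S) ∧ (¬¬P ∨ ¬S)) ∨ ¬S   (De Morgan)
≡ ((¬P ∨ S) ∧ (P ∨ ¬S)) ∨ ¬S   (double negation)
≡ (¬P ∧ P) ∨ (¬P ∧ ¬S) ∨ (S ∧ P) ∨ (S ∧ ¬S) ∨ ¬S   (distribute ∧ over ∨)
≡ (S ∧ P) ∨ ¬S   (simplify)

(S ∧ P) ∨ ¬S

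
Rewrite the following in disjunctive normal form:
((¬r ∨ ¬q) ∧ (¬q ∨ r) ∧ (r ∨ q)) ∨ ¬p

(¬q ∧ r) ∨ ¬p

((¬r ∨ ¬q) ∧ (¬q ∨ r) ∧ (r ∨ q)) ∨ ¬p
≡ (¬r ∧ ¬q ∧ r) ∨ (¬r ∧ ¬q ∧ q) ∨ (¬r ∧ r ∧ r) ∨ (¬r ∧ r ∧ q) ∨ (¬q ∧ ¬q ∧ r) ∨ (¬q ∧ ¬q ∧ q) ∨ (¬q ∧ r ∧ r) ∨ (¬q ∧ r ∧ q) ∨ ¬p   (distribute ∧ over ∨)
≡ (¬q ∧ r) ∨ ¬p   (simplify)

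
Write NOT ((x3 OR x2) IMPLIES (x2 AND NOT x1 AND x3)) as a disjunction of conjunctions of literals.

(x3 AND NOT x2) OR (x3 AND x1) OR (x2 AND x1) OR (x2 AND NOT x3)

NOT ((x3 OR x2) IMPLIES (x2 AND NOT x1 AND x3))
≡ NOT (NOT (x3 OR x2) OR (x2 AND NOT x1 AND x3))   (eliminate IMPLIES)
≡ NOT NOT (x3 OR x2) AND NOT (x2 AND NOT x1 AND x3)   (De Morgan)
≡ (x3 OR x2) AND NOT (x2 AND NOT x1 AND x3)   (double negation)
≡ (x3 OR x2) AND (NOT x2 OR NOT NOT x1 OR NOT x3)   (De Morgan)
≡ (x3 OR x2) AND (NOT x2 OR x1 OR NOT x3)   (double negation)
≡ (x3 AND NOT x2) OR (x3 AND x1) OR (x3 AND NOT x3) OR (x2 AND NOT x2) OR (x2 AND x1) OR (x2 AND NOT x3)   (distribute AND over OR)
≡ (x3 AND NOT x2) OR (x3 AND x1) OR (x2 AND x1) OR (x2 AND NOT x3)   (simplify)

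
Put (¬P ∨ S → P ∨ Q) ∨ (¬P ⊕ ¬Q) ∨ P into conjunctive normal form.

(¬P ∨ S → P ∨ Q) ∨ (¬P ⊕ ¬Q) ∨ P
= ¬(¬P ∨ S) ∨ P ∨ Q ∨ (¬P ⊕ ¬Q) ∨ P   — eliminate →
= ¬(¬P ∨ S) ∨ P ∨ Q ∨ (¬P ∨ ¬Q) ∧ ¬(¬P ∧ ¬Q) ∨ P   — expand ⊕
= ¬¬P ∧ ¬S ∨ P ∨ Q ∨ (¬P ∨ ¬Q) ∧ ¬(¬P ∧ ¬Q) ∨ P   — De Morgan
= P ∧ ¬S ∨ P ∨ Q ∨ (¬P ∨ ¬Q) ∧ ¬(¬P ∧ ¬Q) ∨ P   — double negation
= P ∧ ¬S ∨ P ∨ Q ∨ (¬P ∨ ¬Q) ∧ (¬¬P ∨ ¬¬Q) ∨ P   — De Morgan
= P ∧ ¬S ∨ P ∨ Q ∨ (¬P ∨ ¬Q) ∧ (P ∨ ¬¬Q) ∨ P   — double negation
= P ∧ ¬S ∨ P ∨ Q ∨ (¬P ∨ ¬Q) ∧ (P ∨ Q) ∨ P   — double negation
= (P ∨ P ∨ Q ∨ ¬P ∨ ¬Q ∨ P) ∧ (P ∨ P ∨ Q ∨ P ∨ Q ∨ P) ∧ (¬S ∨ P ∨ Q ∨ ¬P ∨ ¬Q ∨ P) ∧ (¬S ∨ P ∨ Q ∨ P ∨ Q ∨ P)   — distribute ∨ over ∧
= P ∨ Q   — simplify

P ∨ Q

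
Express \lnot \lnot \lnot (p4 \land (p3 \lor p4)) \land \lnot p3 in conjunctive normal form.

\lnot p4 \land \lnot p3

\lnot \lnot \lnot (p4 \land (p3 \lor p4)) \land \lnot p3
≡ \lnot (p4 \land (p3 \lor p4)) \land \lnot p3   [double negation]
≡ (\lnot p4 \lor \lnot (p3 \lor p4)) \land \lnot p3   [De Morgan]
≡ (\lnot p4 \lor (\lnot p3 \land \lnot p4)) \land \lnot p3   [De Morgan]
≡ (\lnot p4 \lor \lnot p3) \land (\lnot p4 \lor \lnot p4) \land \lnot p3   [distribute \lor over \land]
≡ \lnot p4 \land \lnot p3   [simplify]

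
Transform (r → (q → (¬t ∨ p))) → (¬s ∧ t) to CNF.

(r ∨ ¬s) ∧ (q ∨ ¬s) ∧ t ∧ (¬p ∨ ¬s)

(r → (q → (¬t ∨ p))) → (¬s ∧ t)
= ¬(r → (q → (¬t ∨ p))) ∨ (¬s ∧ t)   [eliminate →]
= ¬(¬r ∨ (q → (¬t ∨ p))) ∨ (¬s ∧ t)   [eliminate →]
= ¬(¬r ∨ ¬q ∨ ¬t ∨ p) ∨ (¬s ∧ t)   [eliminate →]
= (¬¬r ∧ ¬¬q ∧ ¬¬t ∧ ¬p) ∨ (¬s ∧ t)   [De Morgan]
= (r ∧ ¬¬q ∧ ¬¬t ∧ ¬p) ∨ (¬s ∧ t)   [double negation]
= (r ∧ q ∧ ¬¬t ∧ ¬p) ∨ (¬s ∧ t)   [double negation]
= (r ∧ q ∧ t ∧ ¬p) ∨ (¬s ∧ t)   [double negation]
= (r ∨ ¬s) ∧ (r ∨ t) ∧ (q ∨ ¬s) ∧ (q ∨ t) ∧ (t ∨ ¬s) ∧ (t ∨ t) ∧ (¬p ∨ ¬s) ∧ (¬p ∨ t)   [distribute ∨ over ∧]
= (r ∨ ¬s) ∧ (q ∨ ¬s) ∧ t ∧ (¬p ∨ ¬s)   [simplify]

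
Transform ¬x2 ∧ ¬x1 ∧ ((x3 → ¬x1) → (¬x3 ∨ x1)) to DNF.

¬x2 ∧ ¬x1 ∧ ¬x3

¬x2 ∧ ¬x1 ∧ ((x3 → ¬x1) → (¬x3 ∨ x1))
= ¬x2 ∧ ¬x1 ∧ (¬(x3 → ¬x1) ∨ ¬x3 ∨ x1)   [eliminate →]
= ¬x2 ∧ ¬x1 ∧ (¬(¬x3 ∨ ¬x1) ∨ ¬x3 ∨ x1)   [eliminate →]
= ¬x2 ∧ ¬x1 ∧ ((¬¬x3 ∧ ¬¬x1) ∨ ¬x3 ∨ x1)   [De Morgan]
= ¬x2 ∧ ¬x1 ∧ ((x3 ∧ ¬¬x1) ∨ ¬x3 ∨ x1)   [double negation]
= ¬x2 ∧ ¬x1 ∧ ((x3 ∧ x1) ∨ ¬x3 ∨ x1)   [double negation]
= (¬x2 ∧ ¬x1 ∧ x3 ∧ x1) ∨ (¬x2 ∧ ¬x1 ∧ ¬x3) ∨ (¬x2 ∧ ¬x1 ∧ x1)   [distribute ∧ over ∨]
= ¬x2 ∧ ¬x1 ∧ ¬x3   [simplify]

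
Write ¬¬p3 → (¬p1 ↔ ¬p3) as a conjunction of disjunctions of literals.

¬p3 ∨ p1

¬¬p3 → (¬p1 ↔ ¬p3)
⇔ ¬¬¬p3 ∨ (¬p1 ↔ ¬p3)   [eliminate →]
⇔ ¬¬¬p3 ∨ ((¬p1 → ¬p3) ∧ (¬p3 → ¬p1))   [eliminate ↔]
⇔ ¬¬¬p3 ∨ ((¬¬p1 ∨ ¬p3) ∧ (¬p3 → ¬p1))   [eliminate →]
⇔ ¬¬¬p3 ∨ ((¬¬p1 ∨ ¬p3) ∧ (¬¬p3 ∨ ¬p1))   [eliminate →]
⇔ ¬p3 ∨ ((¬¬p1 ∨ ¬p3) ∧ (¬¬p3 ∨ ¬p1))   [double negation]
⇔ ¬p3 ∨ ((p1 ∨ ¬p3) ∧ (¬¬p3 ∨ ¬p1))   [double negation]
⇔ ¬p3 ∨ ((p1 ∨ ¬p3) ∧ (p3 ∨ ¬p1))   [double negation]
⇔ (¬p3 ∨ p1 ∨ ¬p3) ∧ (¬p3 ∨ p3 ∨ ¬p1)   [distribute ∨ over ∧]
⇔ ¬p3 ∨ p1   [simplify]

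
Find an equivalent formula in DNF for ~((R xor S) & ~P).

~((R xor S) & ~P)
≡ ~(((R & ~S) | (~R & S)) & ~P)   [expand xor]
≡ ~((R & ~S) | (~R & S)) | ~~P   [De Morgan]
≡ (~(R & ~S) & ~(~R & S)) | ~~P   [De Morgan]
≡ ((~R | ~~S) & ~(~R & S)) | ~~P   [De Morgan]
≡ ((~R | S) & ~(~R & S)) | ~~P   [double negation]
≡ ((~R | S) & (~~R | ~S)) | ~~P   [De Morgan]
≡ ((~R | S) & (R | ~S)) | ~~P   [double negation]
≡ ((~R | S) & (R | ~S)) | P   [double negation]
≡ (~R & R) | (~R & ~S) | (S & R) | (S & ~S) | P   [distribute & over |]
≡ (~R & ~S) | (S & R) | P   [simplify]

(~R & ~S) | (S & R) | P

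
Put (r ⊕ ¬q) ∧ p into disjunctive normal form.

(r ∧ q ∧ p) ∨ (¬r ∧ ¬q ∧ p)

(r ⊕ ¬q) ∧ p
= ((r ∧ ¬¬q) ∨ (¬r ∧ ¬q)) ∧ p   — expand ⊕
= ((r ∧ q) ∨ (¬r ∧ ¬q)) ∧ p   — double negation
= (r ∧ q ∧ p) ∨ (¬r ∧ ¬q ∧ p)   — distribute ∧ over ∨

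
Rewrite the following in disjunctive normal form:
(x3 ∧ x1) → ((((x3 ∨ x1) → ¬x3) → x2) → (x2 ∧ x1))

¬x3 ∨ ¬x1 ∨ (x2 ∧ x1)

(x3 ∧ x1) → ((((x3 ∨ x1) → ¬x3) → x2) → (x2 ∧ x1))
= ¬(x3 ∧ x1) ∨ ((((x3 ∨ x1) → ¬x3) → x2) → (x2 ∧ x1))   — eliminate →
= ¬(x3 ∧ x1) ∨ ¬(((x3 ∨ x1) → ¬x3) → x2) ∨ (x2 ∧ x1)   — eliminate →
= ¬(x3 ∧ x1) ∨ ¬(¬((x3 ∨ x1) → ¬x3) ∨ x2) ∨ (x2 ∧ x1)   — eliminate →
= ¬(x3 ∧ x1) ∨ ¬(¬(¬(x3 ∨ x1) ∨ ¬x3) ∨ x2) ∨ (x2 ∧ x1)   — eliminate →
= ¬x3 ∨ ¬x1 ∨ ¬(¬(¬(x3 ∨ x1) ∨ ¬x3) ∨ x2) ∨ (x2 ∧ x1)   — De Morgan
= ¬x3 ∨ ¬x1 ∨ (¬¬(¬(x3 ∨ x1) ∨ ¬x3) ∧ ¬x2) ∨ (x2 ∧ x1)   — De Morgan
= ¬x3 ∨ ¬x1 ∨ ((¬(x3 ∨ x1) ∨ ¬x3) ∧ ¬x2) ∨ (x2 ∧ x1)   — double negation
= ¬x3 ∨ ¬x1 ∨ (((¬x3 ∧ ¬x1) ∨ ¬x3) ∧ ¬x2) ∨ (x2 ∧ x1)   — De Morgan
= ¬x3 ∨ ¬x1 ∨ (¬x3 ∧ ¬x1 ∧ ¬x2) ∨ (¬x3 ∧ ¬x2) ∨ (x2 ∧ x1)   — distribute ∧ over ∨
= ¬x3 ∨ ¬x1 ∨ (x2 ∧ x1)   — simplify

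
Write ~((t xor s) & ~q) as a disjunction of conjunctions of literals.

~((t xor s) & ~q)
⇔ ~(((t & ~s) | (~t & s)) & ~q)   (expand xor)
⇔ ~((t & ~s) | (~t & s)) | ~~q   (De Morgan)
⇔ (~(t & ~s) & ~(~t & s)) | ~~q   (De Morgan)
⇔ ((~t | ~~s) & ~(~t & s)) | ~~q   (De Morgan)
⇔ ((~t | s) & ~(~t & s)) | ~~q   (double negation)
⇔ ((~t | s) & (~~t | ~s)) | ~~q   (De Morgan)
⇔ ((~t | s) & (t | ~s)) | ~~q   (double negation)
⇔ ((~t | s) & (t | ~s)) | q   (double negation)
⇔ (~t & t) | (~t & ~s) | (s & t) | (s & ~s) | q   (distribute & over |)
⇔ (~t & ~s) | (s & t) | q   (simplify)

(~t & ~s) | (s & t) | q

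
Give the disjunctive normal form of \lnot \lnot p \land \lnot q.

p \land \lnot q

\lnot \lnot p \land \lnot q
= p \land \lnot q   (double negation)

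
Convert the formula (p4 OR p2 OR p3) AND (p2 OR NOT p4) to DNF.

(p4 OR p2 OR p3) AND (p2 OR NOT p4)
= (p4 AND p2) OR (p4 AND NOT p4) OR (p2 AND p2) OR (p2 AND NOT p4) OR (p3 AND p2) OR (p3 AND NOT p4)
= p2 OR (p3 AND NOT p4)

p2 OR (p3 AND NOT p4)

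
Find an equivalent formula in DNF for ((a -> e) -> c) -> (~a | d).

(e & ~c) | ~a | d

((a -> e) -> c) -> (~a | d)
≡ ~((a -> e) -> c) | ~a | d
≡ ~(~(a -> e) | c) | ~a | d
≡ ~(~(~a | e) | c) | ~a | d
≡ (~~(~a | e) & ~c) | ~a | d
≡ ((~a | e) & ~c) | ~a | d
≡ (~a & ~c) | (e & ~c) | ~a | d
≡ (e & ~c) | ~a | d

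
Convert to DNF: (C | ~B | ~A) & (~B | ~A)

(C | ~B | ~A) & (~B | ~A)
= (C & ~B) | (C & ~A) | (~B & ~B) | (~B & ~A) | (~A & ~B) | (~A & ~A)   (distribute & over |)
= ~B | ~A   (simplify)

~B | ~A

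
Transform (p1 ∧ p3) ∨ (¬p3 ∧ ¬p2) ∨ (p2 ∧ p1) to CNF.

(p1 ∧ p3) ∨ (¬p3 ∧ ¬p2) ∨ (p2 ∧ p1)
⇔ (p1 ∨ ¬p3 ∨ p2) ∧ (p1 ∨ ¬p3 ∨ p1) ∧ (p1 ∨ ¬p2 ∨ p2) ∧ (p1 ∨ ¬p2 ∨ p1) ∧ (p3 ∨ ¬p3 ∨ p2) ∧ (p3 ∨ ¬p3 ∨ p1) ∧ (p3 ∨ ¬p2 ∨ p2) ∧ (p3 ∨ ¬p2 ∨ p1)
⇔ (p1 ∨ ¬p3) ∧ (p1 ∨ ¬p2)

(p1 ∨ ¬p3) ∧ (p1 ∨ ¬p2)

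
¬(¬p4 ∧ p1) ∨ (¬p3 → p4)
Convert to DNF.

¬(¬p4 ∧ p1) ∨ (¬p3 → p4)
≡ ¬(¬p4 ∧ p1) ∨ ¬¬p3 ∨ p4
≡ ¬¬p4 ∨ ¬p1 ∨ ¬¬p3 ∨ p4
≡ p4 ∨ ¬p1 ∨ ¬¬p3 ∨ p4
≡ p4 ∨ ¬p1 ∨ p3 ∨ p4
≡ p4 ∨ ¬p1 ∨ p3

p4 ∨ ¬p1 ∨ p3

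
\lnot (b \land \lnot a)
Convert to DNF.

\lnot b \lor a

\lnot (b \land \lnot a)
⇔ \lnot b \lor \lnot \lnot a   [De Morgan]
⇔ \lnot b \lor a   [double negation]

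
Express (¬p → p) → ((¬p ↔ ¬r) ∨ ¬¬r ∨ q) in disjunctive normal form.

(¬p → p) → ((¬p ↔ ¬r) ∨ ¬¬r ∨ q)
= ¬(¬p → p) ∨ (¬p ↔ ¬r) ∨ ¬¬r ∨ q   — eliminate →
= ¬(¬¬p ∨ p) ∨ (¬p ↔ ¬r) ∨ ¬¬r ∨ q   — eliminate →
= ¬(¬¬p ∨ p) ∨ ((¬p → ¬r) ∧ (¬r → ¬p)) ∨ ¬¬r ∨ q   — eliminate ↔
= ¬(¬¬p ∨ p) ∨ ((¬¬p ∨ ¬r) ∧ (¬r → ¬p)) ∨ ¬¬r ∨ q   — eliminate →
= ¬(¬¬p ∨ p) ∨ ((¬¬p ∨ ¬r) ∧ (¬¬r ∨ ¬p)) ∨ ¬¬r ∨ q   — eliminate →
= (¬¬¬p ∧ ¬p) ∨ ((¬¬p ∨ ¬r) ∧ (¬¬r ∨ ¬p)) ∨ ¬¬r ∨ q   — De Morgan
= (¬p ∧ ¬p) ∨ ((¬¬p ∨ ¬r) ∧ (¬¬r ∨ ¬p)) ∨ ¬¬r ∨ q   — double negation
= (¬p ∧ ¬p) ∨ ((p ∨ ¬r) ∧ (¬¬r ∨ ¬p)) ∨ ¬¬r ∨ q   — double negation
= (¬p ∧ ¬p) ∨ ((p ∨ ¬r) ∧ (r ∨ ¬p)) ∨ ¬¬r ∨ q   — double negation
= (¬p ∧ ¬p) ∨ ((p ∨ ¬r) ∧ (r ∨ ¬p)) ∨ r ∨ q   — double negation
= (¬p ∧ ¬p) ∨ (p ∧ r) ∨ (p ∧ ¬p) ∨ (¬r ∧ r) ∨ (¬r ∧ ¬p) ∨ r ∨ q   — distribute ∧ over ∨
= ¬p ∨ r ∨ q   — simplify

¬p ∨ r ∨ q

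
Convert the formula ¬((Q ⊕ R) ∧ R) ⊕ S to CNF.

(¬R ∨ Q ∨ S) ∧ (¬Q ∨ ¬R ∨ ¬S) ∧ (R ∨ ¬S)

¬((Q ⊕ R) ∧ R) ⊕ S
≡ (¬((Q ⊕ R) ∧ R) ∨ S) ∧ ¬(¬((Q ⊕ R) ∧ R) ∧ S)   (expand ⊕)
≡ (¬((Q ∨ R) ∧ ¬(Q ∧ R) ∧ R) ∨ S) ∧ ¬(¬((Q ⊕ R) ∧ R) ∧ S)   (expand ⊕)
≡ (¬((Q ∨ R) ∧ ¬(Q ∧ R) ∧ R) ∨ S) ∧ ¬(¬((Q ∨ R) ∧ ¬(Q ∧ R) ∧ R) ∧ S)   (expand ⊕)
≡ (¬(Q ∨ R) ∨ ¬¬(Q ∧ R) ∨ ¬R ∨ S) ∧ ¬(¬((Q ∨ R) ∧ ¬(Q ∧ R) ∧ R) ∧ S)   (De Morgan)
≡ ((¬Q ∧ ¬R) ∨ ¬¬(Q ∧ R) ∨ ¬R ∨ S) ∧ ¬(¬((Q ∨ R) ∧ ¬(Q ∧ R) ∧ R) ∧ S)   (De Morgan)
≡ ((¬Q ∧ ¬R) ∨ (Q ∧ R) ∨ ¬R ∨ S) ∧ ¬(¬((Q ∨ R) ∧ ¬(Q ∧ R) ∧ R) ∧ S)   (double negation)
≡ ((¬Q ∧ ¬R) ∨ (Q ∧ R) ∨ ¬R ∨ S) ∧ (¬¬((Q ∨ R) ∧ ¬(Q ∧ R) ∧ R) ∨ ¬S)   (De Morgan)
≡ ((¬Q ∧ ¬R) ∨ (Q ∧ R) ∨ ¬R ∨ S) ∧ (((Q ∨ R) ∧ ¬(Q ∧ R) ∧ R) ∨ ¬S)   (double negation)
≡ ((¬Q ∧ ¬R) ∨ (Q ∧ R) ∨ ¬R ∨ S) ∧ (((Q ∨ R) ∧ (¬Q ∨ ¬R) ∧ R) ∨ ¬S)   (De Morgan)
≡ (¬Q ∨ Q ∨ ¬R ∨ S) ∧ (¬Q ∨ R ∨ ¬R ∨ S) ∧ (¬R ∨ Q ∨ ¬R ∨ S) ∧ (¬R ∨ R ∨ ¬R ∨ S) ∧ (Q ∨ R ∨ ¬S) ∧ (¬Q ∨ ¬R ∨ ¬S) ∧ (R ∨ ¬S)   (distribute ∨ over ∧)
≡ (¬R ∨ Q ∨ S) ∧ (¬Q ∨ ¬R ∨ ¬S) ∧ (R ∨ ¬S)   (simplify)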